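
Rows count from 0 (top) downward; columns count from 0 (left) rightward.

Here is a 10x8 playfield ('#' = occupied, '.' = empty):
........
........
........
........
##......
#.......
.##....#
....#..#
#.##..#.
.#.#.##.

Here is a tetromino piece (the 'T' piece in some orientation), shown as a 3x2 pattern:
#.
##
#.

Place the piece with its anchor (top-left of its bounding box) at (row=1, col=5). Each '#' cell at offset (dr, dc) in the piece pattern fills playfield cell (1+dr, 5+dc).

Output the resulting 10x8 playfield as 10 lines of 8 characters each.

Fill (1+0,5+0) = (1,5)
Fill (1+1,5+0) = (2,5)
Fill (1+1,5+1) = (2,6)
Fill (1+2,5+0) = (3,5)

Answer: ........
.....#..
.....##.
.....#..
##......
#.......
.##....#
....#..#
#.##..#.
.#.#.##.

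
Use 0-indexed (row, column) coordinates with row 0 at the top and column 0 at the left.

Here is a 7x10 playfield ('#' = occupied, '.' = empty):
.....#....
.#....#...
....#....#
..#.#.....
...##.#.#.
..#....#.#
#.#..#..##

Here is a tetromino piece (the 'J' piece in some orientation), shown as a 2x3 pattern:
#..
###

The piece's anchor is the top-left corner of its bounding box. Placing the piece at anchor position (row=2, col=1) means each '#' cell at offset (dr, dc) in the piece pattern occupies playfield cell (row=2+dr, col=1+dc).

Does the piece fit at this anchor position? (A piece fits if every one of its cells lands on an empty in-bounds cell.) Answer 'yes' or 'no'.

Check each piece cell at anchor (2, 1):
  offset (0,0) -> (2,1): empty -> OK
  offset (1,0) -> (3,1): empty -> OK
  offset (1,1) -> (3,2): occupied ('#') -> FAIL
  offset (1,2) -> (3,3): empty -> OK
All cells valid: no

Answer: no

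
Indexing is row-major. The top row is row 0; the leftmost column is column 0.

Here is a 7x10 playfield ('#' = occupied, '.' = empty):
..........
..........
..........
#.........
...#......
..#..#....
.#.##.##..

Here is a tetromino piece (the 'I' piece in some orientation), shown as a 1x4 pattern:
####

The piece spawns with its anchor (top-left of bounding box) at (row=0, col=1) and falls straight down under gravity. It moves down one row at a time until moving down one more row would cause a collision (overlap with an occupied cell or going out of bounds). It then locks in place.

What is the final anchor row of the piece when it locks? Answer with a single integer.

Spawn at (row=0, col=1). Try each row:
  row 0: fits
  row 1: fits
  row 2: fits
  row 3: fits
  row 4: blocked -> lock at row 3

Answer: 3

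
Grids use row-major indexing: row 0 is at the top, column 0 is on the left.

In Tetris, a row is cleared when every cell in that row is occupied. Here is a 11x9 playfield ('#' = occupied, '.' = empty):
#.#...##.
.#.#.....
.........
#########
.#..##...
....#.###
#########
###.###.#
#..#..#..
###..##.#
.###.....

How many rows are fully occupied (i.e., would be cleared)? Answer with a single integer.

Answer: 2

Derivation:
Check each row:
  row 0: 5 empty cells -> not full
  row 1: 7 empty cells -> not full
  row 2: 9 empty cells -> not full
  row 3: 0 empty cells -> FULL (clear)
  row 4: 6 empty cells -> not full
  row 5: 5 empty cells -> not full
  row 6: 0 empty cells -> FULL (clear)
  row 7: 2 empty cells -> not full
  row 8: 6 empty cells -> not full
  row 9: 3 empty cells -> not full
  row 10: 6 empty cells -> not full
Total rows cleared: 2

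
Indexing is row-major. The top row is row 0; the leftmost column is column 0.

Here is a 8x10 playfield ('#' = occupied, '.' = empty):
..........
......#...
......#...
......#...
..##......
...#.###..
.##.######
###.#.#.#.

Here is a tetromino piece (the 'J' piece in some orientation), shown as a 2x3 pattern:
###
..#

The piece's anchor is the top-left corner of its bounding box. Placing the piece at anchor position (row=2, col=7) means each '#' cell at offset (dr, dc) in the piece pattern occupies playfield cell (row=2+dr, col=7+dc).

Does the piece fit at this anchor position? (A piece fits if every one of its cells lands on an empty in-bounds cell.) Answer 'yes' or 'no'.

Answer: yes

Derivation:
Check each piece cell at anchor (2, 7):
  offset (0,0) -> (2,7): empty -> OK
  offset (0,1) -> (2,8): empty -> OK
  offset (0,2) -> (2,9): empty -> OK
  offset (1,2) -> (3,9): empty -> OK
All cells valid: yes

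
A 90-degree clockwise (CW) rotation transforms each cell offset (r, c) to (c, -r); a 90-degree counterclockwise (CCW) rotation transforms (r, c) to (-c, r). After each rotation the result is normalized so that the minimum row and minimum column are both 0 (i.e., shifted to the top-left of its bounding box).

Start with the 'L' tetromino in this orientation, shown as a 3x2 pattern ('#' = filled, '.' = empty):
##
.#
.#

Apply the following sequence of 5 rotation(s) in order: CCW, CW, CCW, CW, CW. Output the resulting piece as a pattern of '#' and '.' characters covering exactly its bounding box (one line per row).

Start:
##
.#
.#
After rotation 1 (CCW):
###
#..
After rotation 2 (CW):
##
.#
.#
After rotation 3 (CCW):
###
#..
After rotation 4 (CW):
##
.#
.#
After rotation 5 (CW):
..#
###

Answer: ..#
###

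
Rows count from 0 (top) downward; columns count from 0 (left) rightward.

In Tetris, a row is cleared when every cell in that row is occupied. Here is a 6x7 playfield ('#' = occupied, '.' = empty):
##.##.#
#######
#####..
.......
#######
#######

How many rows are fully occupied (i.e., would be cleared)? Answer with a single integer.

Answer: 3

Derivation:
Check each row:
  row 0: 2 empty cells -> not full
  row 1: 0 empty cells -> FULL (clear)
  row 2: 2 empty cells -> not full
  row 3: 7 empty cells -> not full
  row 4: 0 empty cells -> FULL (clear)
  row 5: 0 empty cells -> FULL (clear)
Total rows cleared: 3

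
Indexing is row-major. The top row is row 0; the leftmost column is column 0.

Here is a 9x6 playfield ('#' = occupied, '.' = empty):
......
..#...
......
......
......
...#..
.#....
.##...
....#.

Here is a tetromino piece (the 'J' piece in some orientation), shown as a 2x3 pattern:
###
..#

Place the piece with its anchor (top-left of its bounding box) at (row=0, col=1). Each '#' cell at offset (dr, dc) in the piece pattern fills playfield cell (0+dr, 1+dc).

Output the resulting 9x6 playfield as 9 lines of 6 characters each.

Answer: .###..
..##..
......
......
......
...#..
.#....
.##...
....#.

Derivation:
Fill (0+0,1+0) = (0,1)
Fill (0+0,1+1) = (0,2)
Fill (0+0,1+2) = (0,3)
Fill (0+1,1+2) = (1,3)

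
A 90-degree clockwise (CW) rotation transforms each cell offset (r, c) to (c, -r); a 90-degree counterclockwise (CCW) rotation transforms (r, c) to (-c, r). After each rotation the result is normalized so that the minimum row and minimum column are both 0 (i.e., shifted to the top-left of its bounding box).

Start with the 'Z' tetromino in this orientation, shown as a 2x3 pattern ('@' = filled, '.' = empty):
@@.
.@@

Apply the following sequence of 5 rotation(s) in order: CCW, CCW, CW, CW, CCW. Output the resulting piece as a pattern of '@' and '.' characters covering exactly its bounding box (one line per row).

Answer: .@
@@
@.

Derivation:
Start:
@@.
.@@
After rotation 1 (CCW):
.@
@@
@.
After rotation 2 (CCW):
@@.
.@@
After rotation 3 (CW):
.@
@@
@.
After rotation 4 (CW):
@@.
.@@
After rotation 5 (CCW):
.@
@@
@.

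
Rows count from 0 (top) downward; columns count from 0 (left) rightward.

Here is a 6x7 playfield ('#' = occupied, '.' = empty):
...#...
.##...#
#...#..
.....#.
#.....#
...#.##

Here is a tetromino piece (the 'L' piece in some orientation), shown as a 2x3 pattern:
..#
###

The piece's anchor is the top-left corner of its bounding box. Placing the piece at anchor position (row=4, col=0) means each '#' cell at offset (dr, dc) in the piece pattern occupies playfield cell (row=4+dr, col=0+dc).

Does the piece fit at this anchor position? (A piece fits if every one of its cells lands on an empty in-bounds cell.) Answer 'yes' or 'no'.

Check each piece cell at anchor (4, 0):
  offset (0,2) -> (4,2): empty -> OK
  offset (1,0) -> (5,0): empty -> OK
  offset (1,1) -> (5,1): empty -> OK
  offset (1,2) -> (5,2): empty -> OK
All cells valid: yes

Answer: yes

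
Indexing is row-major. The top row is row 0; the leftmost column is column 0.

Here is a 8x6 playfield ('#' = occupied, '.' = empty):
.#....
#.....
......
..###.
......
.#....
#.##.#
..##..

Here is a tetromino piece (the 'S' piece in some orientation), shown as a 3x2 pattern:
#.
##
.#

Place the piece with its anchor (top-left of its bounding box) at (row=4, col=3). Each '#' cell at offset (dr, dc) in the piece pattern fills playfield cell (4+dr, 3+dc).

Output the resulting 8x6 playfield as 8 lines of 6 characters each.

Fill (4+0,3+0) = (4,3)
Fill (4+1,3+0) = (5,3)
Fill (4+1,3+1) = (5,4)
Fill (4+2,3+1) = (6,4)

Answer: .#....
#.....
......
..###.
...#..
.#.##.
#.####
..##..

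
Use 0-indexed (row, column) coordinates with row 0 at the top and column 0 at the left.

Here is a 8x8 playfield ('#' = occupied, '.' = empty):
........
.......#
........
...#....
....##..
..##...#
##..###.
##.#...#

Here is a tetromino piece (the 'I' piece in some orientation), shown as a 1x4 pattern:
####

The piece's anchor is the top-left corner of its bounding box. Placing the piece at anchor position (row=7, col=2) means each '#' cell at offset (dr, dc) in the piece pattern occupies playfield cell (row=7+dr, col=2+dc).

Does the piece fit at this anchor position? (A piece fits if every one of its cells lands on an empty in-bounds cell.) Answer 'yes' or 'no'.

Answer: no

Derivation:
Check each piece cell at anchor (7, 2):
  offset (0,0) -> (7,2): empty -> OK
  offset (0,1) -> (7,3): occupied ('#') -> FAIL
  offset (0,2) -> (7,4): empty -> OK
  offset (0,3) -> (7,5): empty -> OK
All cells valid: no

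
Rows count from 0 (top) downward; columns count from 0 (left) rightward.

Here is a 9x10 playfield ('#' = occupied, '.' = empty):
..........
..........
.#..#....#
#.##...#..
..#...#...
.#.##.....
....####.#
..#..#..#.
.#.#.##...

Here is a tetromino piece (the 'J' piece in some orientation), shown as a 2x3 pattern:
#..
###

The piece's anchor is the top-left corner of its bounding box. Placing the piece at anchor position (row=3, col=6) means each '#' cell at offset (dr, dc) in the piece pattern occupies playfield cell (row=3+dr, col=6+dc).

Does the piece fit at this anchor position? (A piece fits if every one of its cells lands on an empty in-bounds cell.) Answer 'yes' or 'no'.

Answer: no

Derivation:
Check each piece cell at anchor (3, 6):
  offset (0,0) -> (3,6): empty -> OK
  offset (1,0) -> (4,6): occupied ('#') -> FAIL
  offset (1,1) -> (4,7): empty -> OK
  offset (1,2) -> (4,8): empty -> OK
All cells valid: no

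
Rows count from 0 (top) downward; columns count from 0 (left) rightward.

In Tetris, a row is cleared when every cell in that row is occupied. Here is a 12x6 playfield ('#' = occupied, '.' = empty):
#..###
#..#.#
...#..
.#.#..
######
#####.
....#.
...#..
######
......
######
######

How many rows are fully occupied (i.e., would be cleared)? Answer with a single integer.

Check each row:
  row 0: 2 empty cells -> not full
  row 1: 3 empty cells -> not full
  row 2: 5 empty cells -> not full
  row 3: 4 empty cells -> not full
  row 4: 0 empty cells -> FULL (clear)
  row 5: 1 empty cell -> not full
  row 6: 5 empty cells -> not full
  row 7: 5 empty cells -> not full
  row 8: 0 empty cells -> FULL (clear)
  row 9: 6 empty cells -> not full
  row 10: 0 empty cells -> FULL (clear)
  row 11: 0 empty cells -> FULL (clear)
Total rows cleared: 4

Answer: 4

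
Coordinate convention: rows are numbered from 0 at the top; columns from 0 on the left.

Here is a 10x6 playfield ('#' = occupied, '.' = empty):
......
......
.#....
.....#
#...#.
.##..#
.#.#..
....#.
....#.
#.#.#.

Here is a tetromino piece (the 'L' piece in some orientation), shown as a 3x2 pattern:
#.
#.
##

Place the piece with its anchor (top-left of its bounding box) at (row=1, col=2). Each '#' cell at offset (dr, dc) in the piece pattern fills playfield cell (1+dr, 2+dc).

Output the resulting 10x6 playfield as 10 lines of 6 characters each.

Answer: ......
..#...
.##...
..##.#
#...#.
.##..#
.#.#..
....#.
....#.
#.#.#.

Derivation:
Fill (1+0,2+0) = (1,2)
Fill (1+1,2+0) = (2,2)
Fill (1+2,2+0) = (3,2)
Fill (1+2,2+1) = (3,3)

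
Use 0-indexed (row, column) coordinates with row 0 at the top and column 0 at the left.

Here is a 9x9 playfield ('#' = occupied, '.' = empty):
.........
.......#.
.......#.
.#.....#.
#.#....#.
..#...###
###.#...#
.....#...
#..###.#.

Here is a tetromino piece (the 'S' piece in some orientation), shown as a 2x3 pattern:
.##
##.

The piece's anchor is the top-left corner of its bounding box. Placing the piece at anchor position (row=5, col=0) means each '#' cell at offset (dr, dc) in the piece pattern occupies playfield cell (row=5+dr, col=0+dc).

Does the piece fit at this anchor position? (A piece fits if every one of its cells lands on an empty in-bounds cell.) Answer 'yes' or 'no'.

Check each piece cell at anchor (5, 0):
  offset (0,1) -> (5,1): empty -> OK
  offset (0,2) -> (5,2): occupied ('#') -> FAIL
  offset (1,0) -> (6,0): occupied ('#') -> FAIL
  offset (1,1) -> (6,1): occupied ('#') -> FAIL
All cells valid: no

Answer: no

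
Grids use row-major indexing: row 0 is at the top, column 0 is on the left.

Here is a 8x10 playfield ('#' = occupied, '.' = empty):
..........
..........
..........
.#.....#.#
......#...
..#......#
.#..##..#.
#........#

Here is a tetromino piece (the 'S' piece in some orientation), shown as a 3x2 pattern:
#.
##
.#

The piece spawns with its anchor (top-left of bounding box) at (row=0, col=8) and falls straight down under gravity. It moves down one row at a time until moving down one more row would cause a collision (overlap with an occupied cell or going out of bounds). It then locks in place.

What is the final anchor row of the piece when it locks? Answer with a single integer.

Spawn at (row=0, col=8). Try each row:
  row 0: fits
  row 1: blocked -> lock at row 0

Answer: 0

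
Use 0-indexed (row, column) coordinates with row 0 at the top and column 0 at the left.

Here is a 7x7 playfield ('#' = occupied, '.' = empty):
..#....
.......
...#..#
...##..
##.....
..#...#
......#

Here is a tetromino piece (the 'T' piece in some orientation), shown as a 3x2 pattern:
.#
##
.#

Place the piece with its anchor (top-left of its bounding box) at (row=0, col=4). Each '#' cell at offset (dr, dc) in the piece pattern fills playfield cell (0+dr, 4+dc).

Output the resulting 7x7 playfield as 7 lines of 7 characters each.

Answer: ..#..#.
....##.
...#.##
...##..
##.....
..#...#
......#

Derivation:
Fill (0+0,4+1) = (0,5)
Fill (0+1,4+0) = (1,4)
Fill (0+1,4+1) = (1,5)
Fill (0+2,4+1) = (2,5)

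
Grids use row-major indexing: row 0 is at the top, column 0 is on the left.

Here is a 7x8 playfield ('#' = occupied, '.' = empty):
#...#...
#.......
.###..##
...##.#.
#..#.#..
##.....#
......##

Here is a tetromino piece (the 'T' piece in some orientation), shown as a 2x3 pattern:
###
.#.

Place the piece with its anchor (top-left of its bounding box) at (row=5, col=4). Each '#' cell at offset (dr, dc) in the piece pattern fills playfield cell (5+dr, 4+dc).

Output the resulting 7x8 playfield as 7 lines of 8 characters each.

Answer: #...#...
#.......
.###..##
...##.#.
#..#.#..
##..####
.....###

Derivation:
Fill (5+0,4+0) = (5,4)
Fill (5+0,4+1) = (5,5)
Fill (5+0,4+2) = (5,6)
Fill (5+1,4+1) = (6,5)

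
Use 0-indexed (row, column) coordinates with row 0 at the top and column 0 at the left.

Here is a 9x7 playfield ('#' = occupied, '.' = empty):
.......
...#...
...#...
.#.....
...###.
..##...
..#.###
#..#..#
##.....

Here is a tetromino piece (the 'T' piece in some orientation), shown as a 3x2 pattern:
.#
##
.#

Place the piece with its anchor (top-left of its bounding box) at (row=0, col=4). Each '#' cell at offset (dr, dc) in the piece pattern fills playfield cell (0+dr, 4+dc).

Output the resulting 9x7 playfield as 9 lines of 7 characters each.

Fill (0+0,4+1) = (0,5)
Fill (0+1,4+0) = (1,4)
Fill (0+1,4+1) = (1,5)
Fill (0+2,4+1) = (2,5)

Answer: .....#.
...###.
...#.#.
.#.....
...###.
..##...
..#.###
#..#..#
##.....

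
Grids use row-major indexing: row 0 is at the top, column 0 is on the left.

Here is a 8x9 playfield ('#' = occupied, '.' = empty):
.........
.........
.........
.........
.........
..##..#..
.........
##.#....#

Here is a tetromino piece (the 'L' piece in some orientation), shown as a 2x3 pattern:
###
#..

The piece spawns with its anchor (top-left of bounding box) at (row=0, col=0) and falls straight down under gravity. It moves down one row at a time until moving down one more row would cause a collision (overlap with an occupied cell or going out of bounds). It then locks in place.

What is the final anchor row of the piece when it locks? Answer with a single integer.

Spawn at (row=0, col=0). Try each row:
  row 0: fits
  row 1: fits
  row 2: fits
  row 3: fits
  row 4: fits
  row 5: blocked -> lock at row 4

Answer: 4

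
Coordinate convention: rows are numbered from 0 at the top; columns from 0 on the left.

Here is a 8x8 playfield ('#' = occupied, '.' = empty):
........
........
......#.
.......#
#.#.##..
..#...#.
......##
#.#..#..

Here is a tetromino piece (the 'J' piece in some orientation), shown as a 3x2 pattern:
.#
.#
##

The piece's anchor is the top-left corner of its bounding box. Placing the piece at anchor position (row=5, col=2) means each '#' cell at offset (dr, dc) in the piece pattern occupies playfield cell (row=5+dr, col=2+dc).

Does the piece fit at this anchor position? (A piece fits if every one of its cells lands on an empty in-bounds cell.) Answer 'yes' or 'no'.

Check each piece cell at anchor (5, 2):
  offset (0,1) -> (5,3): empty -> OK
  offset (1,1) -> (6,3): empty -> OK
  offset (2,0) -> (7,2): occupied ('#') -> FAIL
  offset (2,1) -> (7,3): empty -> OK
All cells valid: no

Answer: no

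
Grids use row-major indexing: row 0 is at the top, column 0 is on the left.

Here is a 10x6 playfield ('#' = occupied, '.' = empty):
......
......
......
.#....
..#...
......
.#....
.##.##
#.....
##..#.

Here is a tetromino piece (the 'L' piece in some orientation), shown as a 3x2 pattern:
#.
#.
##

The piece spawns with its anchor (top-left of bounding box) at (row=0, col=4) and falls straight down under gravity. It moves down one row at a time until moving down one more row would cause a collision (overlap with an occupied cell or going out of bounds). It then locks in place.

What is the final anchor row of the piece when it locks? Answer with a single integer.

Spawn at (row=0, col=4). Try each row:
  row 0: fits
  row 1: fits
  row 2: fits
  row 3: fits
  row 4: fits
  row 5: blocked -> lock at row 4

Answer: 4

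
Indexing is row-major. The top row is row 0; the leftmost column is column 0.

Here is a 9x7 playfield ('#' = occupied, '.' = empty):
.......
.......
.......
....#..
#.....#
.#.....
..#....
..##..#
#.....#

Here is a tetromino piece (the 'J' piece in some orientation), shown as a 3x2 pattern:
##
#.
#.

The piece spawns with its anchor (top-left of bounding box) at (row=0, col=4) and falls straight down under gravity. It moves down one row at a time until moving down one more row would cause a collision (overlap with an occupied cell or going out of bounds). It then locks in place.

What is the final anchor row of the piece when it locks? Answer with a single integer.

Spawn at (row=0, col=4). Try each row:
  row 0: fits
  row 1: blocked -> lock at row 0

Answer: 0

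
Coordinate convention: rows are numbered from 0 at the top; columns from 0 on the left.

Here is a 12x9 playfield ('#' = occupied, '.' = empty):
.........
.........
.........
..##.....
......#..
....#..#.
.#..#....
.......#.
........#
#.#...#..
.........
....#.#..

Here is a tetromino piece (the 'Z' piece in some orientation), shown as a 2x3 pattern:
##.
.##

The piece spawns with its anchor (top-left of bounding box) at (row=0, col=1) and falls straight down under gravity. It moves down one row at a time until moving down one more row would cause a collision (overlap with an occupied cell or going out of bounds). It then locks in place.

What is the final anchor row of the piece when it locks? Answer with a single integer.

Answer: 1

Derivation:
Spawn at (row=0, col=1). Try each row:
  row 0: fits
  row 1: fits
  row 2: blocked -> lock at row 1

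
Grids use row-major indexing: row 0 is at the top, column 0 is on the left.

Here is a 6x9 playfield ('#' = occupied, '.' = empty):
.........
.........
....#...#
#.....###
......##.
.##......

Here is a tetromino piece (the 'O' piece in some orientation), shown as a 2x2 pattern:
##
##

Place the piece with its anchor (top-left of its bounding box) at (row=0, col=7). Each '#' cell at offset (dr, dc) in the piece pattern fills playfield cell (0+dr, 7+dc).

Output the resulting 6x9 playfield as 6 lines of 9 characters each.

Fill (0+0,7+0) = (0,7)
Fill (0+0,7+1) = (0,8)
Fill (0+1,7+0) = (1,7)
Fill (0+1,7+1) = (1,8)

Answer: .......##
.......##
....#...#
#.....###
......##.
.##......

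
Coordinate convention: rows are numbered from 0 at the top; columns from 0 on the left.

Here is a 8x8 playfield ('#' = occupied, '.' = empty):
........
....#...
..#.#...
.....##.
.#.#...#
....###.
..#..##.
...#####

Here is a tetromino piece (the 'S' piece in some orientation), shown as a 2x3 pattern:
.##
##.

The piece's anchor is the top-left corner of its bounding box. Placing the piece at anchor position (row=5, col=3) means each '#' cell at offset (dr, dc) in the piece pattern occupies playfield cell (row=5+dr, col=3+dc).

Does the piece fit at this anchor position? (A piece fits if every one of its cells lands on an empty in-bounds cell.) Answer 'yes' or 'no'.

Answer: no

Derivation:
Check each piece cell at anchor (5, 3):
  offset (0,1) -> (5,4): occupied ('#') -> FAIL
  offset (0,2) -> (5,5): occupied ('#') -> FAIL
  offset (1,0) -> (6,3): empty -> OK
  offset (1,1) -> (6,4): empty -> OK
All cells valid: no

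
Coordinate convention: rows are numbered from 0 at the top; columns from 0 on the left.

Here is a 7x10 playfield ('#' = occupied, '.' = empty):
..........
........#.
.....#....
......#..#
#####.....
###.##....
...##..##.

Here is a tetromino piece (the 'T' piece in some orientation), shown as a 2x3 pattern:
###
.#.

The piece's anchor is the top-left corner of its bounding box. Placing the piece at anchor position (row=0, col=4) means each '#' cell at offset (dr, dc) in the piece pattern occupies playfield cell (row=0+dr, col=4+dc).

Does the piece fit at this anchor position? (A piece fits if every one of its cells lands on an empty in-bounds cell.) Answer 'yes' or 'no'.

Check each piece cell at anchor (0, 4):
  offset (0,0) -> (0,4): empty -> OK
  offset (0,1) -> (0,5): empty -> OK
  offset (0,2) -> (0,6): empty -> OK
  offset (1,1) -> (1,5): empty -> OK
All cells valid: yes

Answer: yes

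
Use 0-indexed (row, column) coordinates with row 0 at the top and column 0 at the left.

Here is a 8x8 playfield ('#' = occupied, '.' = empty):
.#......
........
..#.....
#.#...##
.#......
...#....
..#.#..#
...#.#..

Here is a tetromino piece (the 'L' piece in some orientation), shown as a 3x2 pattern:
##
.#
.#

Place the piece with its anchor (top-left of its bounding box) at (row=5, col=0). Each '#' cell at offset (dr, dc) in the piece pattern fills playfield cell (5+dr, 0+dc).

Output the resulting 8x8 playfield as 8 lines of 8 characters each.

Fill (5+0,0+0) = (5,0)
Fill (5+0,0+1) = (5,1)
Fill (5+1,0+1) = (6,1)
Fill (5+2,0+1) = (7,1)

Answer: .#......
........
..#.....
#.#...##
.#......
##.#....
.##.#..#
.#.#.#..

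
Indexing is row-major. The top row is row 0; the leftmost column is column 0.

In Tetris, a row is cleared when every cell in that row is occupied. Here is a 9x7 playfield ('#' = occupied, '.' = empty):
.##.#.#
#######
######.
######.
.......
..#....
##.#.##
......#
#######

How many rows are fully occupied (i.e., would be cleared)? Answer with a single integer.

Answer: 2

Derivation:
Check each row:
  row 0: 3 empty cells -> not full
  row 1: 0 empty cells -> FULL (clear)
  row 2: 1 empty cell -> not full
  row 3: 1 empty cell -> not full
  row 4: 7 empty cells -> not full
  row 5: 6 empty cells -> not full
  row 6: 2 empty cells -> not full
  row 7: 6 empty cells -> not full
  row 8: 0 empty cells -> FULL (clear)
Total rows cleared: 2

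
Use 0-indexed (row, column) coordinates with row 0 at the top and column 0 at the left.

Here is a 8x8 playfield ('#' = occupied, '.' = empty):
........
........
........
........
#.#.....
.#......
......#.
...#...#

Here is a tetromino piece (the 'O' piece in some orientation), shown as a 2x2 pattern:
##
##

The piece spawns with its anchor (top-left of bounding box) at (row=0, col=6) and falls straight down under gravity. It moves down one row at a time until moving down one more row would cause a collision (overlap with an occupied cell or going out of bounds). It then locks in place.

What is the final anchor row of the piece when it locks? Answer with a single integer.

Spawn at (row=0, col=6). Try each row:
  row 0: fits
  row 1: fits
  row 2: fits
  row 3: fits
  row 4: fits
  row 5: blocked -> lock at row 4

Answer: 4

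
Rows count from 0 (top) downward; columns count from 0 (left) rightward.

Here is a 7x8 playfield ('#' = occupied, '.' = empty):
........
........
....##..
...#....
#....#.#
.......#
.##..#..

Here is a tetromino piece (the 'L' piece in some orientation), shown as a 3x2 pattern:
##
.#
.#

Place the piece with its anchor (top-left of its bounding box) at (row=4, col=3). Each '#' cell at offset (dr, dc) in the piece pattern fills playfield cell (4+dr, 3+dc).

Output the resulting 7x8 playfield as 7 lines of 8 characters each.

Answer: ........
........
....##..
...#....
#..###.#
....#..#
.##.##..

Derivation:
Fill (4+0,3+0) = (4,3)
Fill (4+0,3+1) = (4,4)
Fill (4+1,3+1) = (5,4)
Fill (4+2,3+1) = (6,4)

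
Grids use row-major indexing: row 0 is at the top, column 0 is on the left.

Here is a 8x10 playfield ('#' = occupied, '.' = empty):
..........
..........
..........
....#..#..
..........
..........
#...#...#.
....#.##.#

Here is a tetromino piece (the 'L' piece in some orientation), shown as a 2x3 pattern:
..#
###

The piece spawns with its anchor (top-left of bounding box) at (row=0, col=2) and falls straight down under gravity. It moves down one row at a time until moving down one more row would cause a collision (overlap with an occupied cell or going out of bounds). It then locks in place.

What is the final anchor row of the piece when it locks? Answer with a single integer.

Spawn at (row=0, col=2). Try each row:
  row 0: fits
  row 1: fits
  row 2: blocked -> lock at row 1

Answer: 1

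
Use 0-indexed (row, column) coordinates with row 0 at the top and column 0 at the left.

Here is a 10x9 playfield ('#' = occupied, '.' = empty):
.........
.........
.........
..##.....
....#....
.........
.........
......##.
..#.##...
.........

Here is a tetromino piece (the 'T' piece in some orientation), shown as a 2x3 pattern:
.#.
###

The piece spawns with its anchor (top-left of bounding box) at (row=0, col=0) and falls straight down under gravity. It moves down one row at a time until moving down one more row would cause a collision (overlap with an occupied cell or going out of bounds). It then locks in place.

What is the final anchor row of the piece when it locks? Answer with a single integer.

Spawn at (row=0, col=0). Try each row:
  row 0: fits
  row 1: fits
  row 2: blocked -> lock at row 1

Answer: 1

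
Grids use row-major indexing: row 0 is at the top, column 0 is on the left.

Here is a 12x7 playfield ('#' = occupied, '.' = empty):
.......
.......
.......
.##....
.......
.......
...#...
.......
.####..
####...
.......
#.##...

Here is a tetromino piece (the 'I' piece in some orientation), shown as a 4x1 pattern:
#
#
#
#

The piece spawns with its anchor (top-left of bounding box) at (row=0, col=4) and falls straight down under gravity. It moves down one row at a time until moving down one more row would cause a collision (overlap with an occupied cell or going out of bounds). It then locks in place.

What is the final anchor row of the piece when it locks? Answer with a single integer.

Spawn at (row=0, col=4). Try each row:
  row 0: fits
  row 1: fits
  row 2: fits
  row 3: fits
  row 4: fits
  row 5: blocked -> lock at row 4

Answer: 4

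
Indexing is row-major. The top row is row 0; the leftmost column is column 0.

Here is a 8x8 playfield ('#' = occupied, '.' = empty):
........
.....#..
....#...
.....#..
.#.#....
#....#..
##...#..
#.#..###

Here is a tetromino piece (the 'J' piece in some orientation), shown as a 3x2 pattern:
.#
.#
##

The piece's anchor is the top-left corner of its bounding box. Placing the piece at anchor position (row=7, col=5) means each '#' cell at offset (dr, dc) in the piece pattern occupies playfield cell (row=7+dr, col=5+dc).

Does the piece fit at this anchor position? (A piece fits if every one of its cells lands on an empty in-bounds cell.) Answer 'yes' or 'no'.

Answer: no

Derivation:
Check each piece cell at anchor (7, 5):
  offset (0,1) -> (7,6): occupied ('#') -> FAIL
  offset (1,1) -> (8,6): out of bounds -> FAIL
  offset (2,0) -> (9,5): out of bounds -> FAIL
  offset (2,1) -> (9,6): out of bounds -> FAIL
All cells valid: no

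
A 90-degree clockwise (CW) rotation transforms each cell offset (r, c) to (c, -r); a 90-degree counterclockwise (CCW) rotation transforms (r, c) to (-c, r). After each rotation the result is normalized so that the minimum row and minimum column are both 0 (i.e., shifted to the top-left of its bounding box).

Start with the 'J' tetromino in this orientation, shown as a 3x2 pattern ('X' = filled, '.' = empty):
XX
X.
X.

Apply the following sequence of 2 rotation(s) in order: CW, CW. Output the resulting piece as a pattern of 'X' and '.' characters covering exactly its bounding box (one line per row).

Start:
XX
X.
X.
After rotation 1 (CW):
XXX
..X
After rotation 2 (CW):
.X
.X
XX

Answer: .X
.X
XX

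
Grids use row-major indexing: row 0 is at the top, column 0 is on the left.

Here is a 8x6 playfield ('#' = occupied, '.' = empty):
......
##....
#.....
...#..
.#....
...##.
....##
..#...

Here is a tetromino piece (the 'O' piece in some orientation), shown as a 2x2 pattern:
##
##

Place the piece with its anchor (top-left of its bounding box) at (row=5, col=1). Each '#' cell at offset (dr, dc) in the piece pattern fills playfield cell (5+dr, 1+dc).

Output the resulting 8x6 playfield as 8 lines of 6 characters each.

Fill (5+0,1+0) = (5,1)
Fill (5+0,1+1) = (5,2)
Fill (5+1,1+0) = (6,1)
Fill (5+1,1+1) = (6,2)

Answer: ......
##....
#.....
...#..
.#....
.####.
.##.##
..#...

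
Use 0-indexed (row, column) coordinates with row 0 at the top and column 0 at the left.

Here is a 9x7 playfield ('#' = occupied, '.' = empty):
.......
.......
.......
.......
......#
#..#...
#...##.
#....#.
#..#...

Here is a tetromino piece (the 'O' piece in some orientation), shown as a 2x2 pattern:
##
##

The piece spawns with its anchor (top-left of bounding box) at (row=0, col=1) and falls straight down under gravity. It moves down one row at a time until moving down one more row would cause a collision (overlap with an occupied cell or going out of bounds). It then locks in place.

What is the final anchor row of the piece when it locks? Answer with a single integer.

Answer: 7

Derivation:
Spawn at (row=0, col=1). Try each row:
  row 0: fits
  row 1: fits
  row 2: fits
  row 3: fits
  row 4: fits
  row 5: fits
  row 6: fits
  row 7: fits
  row 8: blocked -> lock at row 7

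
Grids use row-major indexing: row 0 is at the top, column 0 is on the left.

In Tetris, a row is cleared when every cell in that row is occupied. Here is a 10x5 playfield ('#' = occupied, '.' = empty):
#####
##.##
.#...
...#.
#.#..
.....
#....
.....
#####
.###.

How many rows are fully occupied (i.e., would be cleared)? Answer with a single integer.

Answer: 2

Derivation:
Check each row:
  row 0: 0 empty cells -> FULL (clear)
  row 1: 1 empty cell -> not full
  row 2: 4 empty cells -> not full
  row 3: 4 empty cells -> not full
  row 4: 3 empty cells -> not full
  row 5: 5 empty cells -> not full
  row 6: 4 empty cells -> not full
  row 7: 5 empty cells -> not full
  row 8: 0 empty cells -> FULL (clear)
  row 9: 2 empty cells -> not full
Total rows cleared: 2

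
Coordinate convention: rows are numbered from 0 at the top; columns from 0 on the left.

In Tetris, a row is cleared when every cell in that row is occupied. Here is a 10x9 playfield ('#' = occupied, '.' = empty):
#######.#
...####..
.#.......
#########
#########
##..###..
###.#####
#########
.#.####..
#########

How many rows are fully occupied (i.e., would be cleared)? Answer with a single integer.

Check each row:
  row 0: 1 empty cell -> not full
  row 1: 5 empty cells -> not full
  row 2: 8 empty cells -> not full
  row 3: 0 empty cells -> FULL (clear)
  row 4: 0 empty cells -> FULL (clear)
  row 5: 4 empty cells -> not full
  row 6: 1 empty cell -> not full
  row 7: 0 empty cells -> FULL (clear)
  row 8: 4 empty cells -> not full
  row 9: 0 empty cells -> FULL (clear)
Total rows cleared: 4

Answer: 4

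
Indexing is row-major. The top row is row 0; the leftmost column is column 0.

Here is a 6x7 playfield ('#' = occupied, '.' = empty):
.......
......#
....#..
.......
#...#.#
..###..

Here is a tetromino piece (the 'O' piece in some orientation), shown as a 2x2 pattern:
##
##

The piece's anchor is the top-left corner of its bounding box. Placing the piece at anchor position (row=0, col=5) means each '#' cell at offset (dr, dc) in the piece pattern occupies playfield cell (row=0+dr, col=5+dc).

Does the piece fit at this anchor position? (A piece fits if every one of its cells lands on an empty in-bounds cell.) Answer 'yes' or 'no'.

Check each piece cell at anchor (0, 5):
  offset (0,0) -> (0,5): empty -> OK
  offset (0,1) -> (0,6): empty -> OK
  offset (1,0) -> (1,5): empty -> OK
  offset (1,1) -> (1,6): occupied ('#') -> FAIL
All cells valid: no

Answer: no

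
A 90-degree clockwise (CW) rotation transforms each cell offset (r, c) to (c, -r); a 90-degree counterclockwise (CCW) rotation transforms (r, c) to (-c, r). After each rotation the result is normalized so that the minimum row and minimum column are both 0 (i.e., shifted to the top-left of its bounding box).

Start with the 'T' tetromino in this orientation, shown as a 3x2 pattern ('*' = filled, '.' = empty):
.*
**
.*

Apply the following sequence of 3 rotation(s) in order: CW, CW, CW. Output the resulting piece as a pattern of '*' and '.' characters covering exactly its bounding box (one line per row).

Answer: ***
.*.

Derivation:
Start:
.*
**
.*
After rotation 1 (CW):
.*.
***
After rotation 2 (CW):
*.
**
*.
After rotation 3 (CW):
***
.*.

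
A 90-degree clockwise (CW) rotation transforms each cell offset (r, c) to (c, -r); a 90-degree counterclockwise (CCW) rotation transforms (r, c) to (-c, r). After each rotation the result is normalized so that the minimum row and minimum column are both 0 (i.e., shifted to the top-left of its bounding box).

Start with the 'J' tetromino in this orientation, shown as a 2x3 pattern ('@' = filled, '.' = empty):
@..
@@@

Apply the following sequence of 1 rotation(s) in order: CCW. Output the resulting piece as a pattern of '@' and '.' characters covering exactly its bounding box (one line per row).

Start:
@..
@@@
After rotation 1 (CCW):
.@
.@
@@

Answer: .@
.@
@@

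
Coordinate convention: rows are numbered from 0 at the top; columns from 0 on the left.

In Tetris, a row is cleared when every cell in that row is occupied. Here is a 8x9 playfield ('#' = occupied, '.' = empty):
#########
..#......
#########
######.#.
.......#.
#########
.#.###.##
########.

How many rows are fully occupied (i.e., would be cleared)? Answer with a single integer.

Check each row:
  row 0: 0 empty cells -> FULL (clear)
  row 1: 8 empty cells -> not full
  row 2: 0 empty cells -> FULL (clear)
  row 3: 2 empty cells -> not full
  row 4: 8 empty cells -> not full
  row 5: 0 empty cells -> FULL (clear)
  row 6: 3 empty cells -> not full
  row 7: 1 empty cell -> not full
Total rows cleared: 3

Answer: 3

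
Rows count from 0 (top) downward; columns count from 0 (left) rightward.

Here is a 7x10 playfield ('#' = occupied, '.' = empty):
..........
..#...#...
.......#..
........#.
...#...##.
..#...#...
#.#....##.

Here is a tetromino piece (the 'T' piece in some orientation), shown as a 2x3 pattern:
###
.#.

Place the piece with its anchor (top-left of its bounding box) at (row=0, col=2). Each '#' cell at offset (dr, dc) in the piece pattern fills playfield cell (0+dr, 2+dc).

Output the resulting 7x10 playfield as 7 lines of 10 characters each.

Answer: ..###.....
..##..#...
.......#..
........#.
...#...##.
..#...#...
#.#....##.

Derivation:
Fill (0+0,2+0) = (0,2)
Fill (0+0,2+1) = (0,3)
Fill (0+0,2+2) = (0,4)
Fill (0+1,2+1) = (1,3)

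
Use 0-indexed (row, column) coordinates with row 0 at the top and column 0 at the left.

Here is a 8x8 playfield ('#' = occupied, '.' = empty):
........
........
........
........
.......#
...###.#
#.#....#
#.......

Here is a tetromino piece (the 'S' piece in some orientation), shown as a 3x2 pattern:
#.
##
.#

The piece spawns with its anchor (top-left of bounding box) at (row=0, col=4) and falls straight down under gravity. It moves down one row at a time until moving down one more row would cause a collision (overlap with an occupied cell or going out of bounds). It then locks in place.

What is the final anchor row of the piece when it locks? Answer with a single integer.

Answer: 2

Derivation:
Spawn at (row=0, col=4). Try each row:
  row 0: fits
  row 1: fits
  row 2: fits
  row 3: blocked -> lock at row 2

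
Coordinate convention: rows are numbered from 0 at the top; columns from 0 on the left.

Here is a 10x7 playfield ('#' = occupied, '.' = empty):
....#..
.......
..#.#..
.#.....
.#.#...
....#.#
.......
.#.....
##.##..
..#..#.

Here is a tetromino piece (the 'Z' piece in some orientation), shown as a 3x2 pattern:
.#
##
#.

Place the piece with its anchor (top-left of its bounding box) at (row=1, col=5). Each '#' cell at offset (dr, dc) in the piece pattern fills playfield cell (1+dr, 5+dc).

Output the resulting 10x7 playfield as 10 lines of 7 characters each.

Answer: ....#..
......#
..#.###
.#...#.
.#.#...
....#.#
.......
.#.....
##.##..
..#..#.

Derivation:
Fill (1+0,5+1) = (1,6)
Fill (1+1,5+0) = (2,5)
Fill (1+1,5+1) = (2,6)
Fill (1+2,5+0) = (3,5)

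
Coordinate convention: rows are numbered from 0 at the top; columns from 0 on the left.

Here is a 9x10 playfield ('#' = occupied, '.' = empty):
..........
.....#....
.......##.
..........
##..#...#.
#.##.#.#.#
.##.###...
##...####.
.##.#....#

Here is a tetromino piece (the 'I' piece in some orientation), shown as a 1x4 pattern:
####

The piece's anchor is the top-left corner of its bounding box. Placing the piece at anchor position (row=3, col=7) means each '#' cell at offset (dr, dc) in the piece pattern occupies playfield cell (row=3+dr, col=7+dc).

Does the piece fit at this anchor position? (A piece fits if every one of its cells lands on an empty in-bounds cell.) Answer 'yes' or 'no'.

Answer: no

Derivation:
Check each piece cell at anchor (3, 7):
  offset (0,0) -> (3,7): empty -> OK
  offset (0,1) -> (3,8): empty -> OK
  offset (0,2) -> (3,9): empty -> OK
  offset (0,3) -> (3,10): out of bounds -> FAIL
All cells valid: no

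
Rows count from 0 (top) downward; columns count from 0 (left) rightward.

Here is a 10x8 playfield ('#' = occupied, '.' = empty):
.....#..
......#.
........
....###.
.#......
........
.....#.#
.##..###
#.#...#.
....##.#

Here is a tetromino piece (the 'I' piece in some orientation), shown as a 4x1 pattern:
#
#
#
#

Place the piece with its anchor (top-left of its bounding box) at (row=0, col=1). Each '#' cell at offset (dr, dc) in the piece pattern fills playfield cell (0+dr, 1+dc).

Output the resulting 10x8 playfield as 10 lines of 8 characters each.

Fill (0+0,1+0) = (0,1)
Fill (0+1,1+0) = (1,1)
Fill (0+2,1+0) = (2,1)
Fill (0+3,1+0) = (3,1)

Answer: .#...#..
.#....#.
.#......
.#..###.
.#......
........
.....#.#
.##..###
#.#...#.
....##.#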